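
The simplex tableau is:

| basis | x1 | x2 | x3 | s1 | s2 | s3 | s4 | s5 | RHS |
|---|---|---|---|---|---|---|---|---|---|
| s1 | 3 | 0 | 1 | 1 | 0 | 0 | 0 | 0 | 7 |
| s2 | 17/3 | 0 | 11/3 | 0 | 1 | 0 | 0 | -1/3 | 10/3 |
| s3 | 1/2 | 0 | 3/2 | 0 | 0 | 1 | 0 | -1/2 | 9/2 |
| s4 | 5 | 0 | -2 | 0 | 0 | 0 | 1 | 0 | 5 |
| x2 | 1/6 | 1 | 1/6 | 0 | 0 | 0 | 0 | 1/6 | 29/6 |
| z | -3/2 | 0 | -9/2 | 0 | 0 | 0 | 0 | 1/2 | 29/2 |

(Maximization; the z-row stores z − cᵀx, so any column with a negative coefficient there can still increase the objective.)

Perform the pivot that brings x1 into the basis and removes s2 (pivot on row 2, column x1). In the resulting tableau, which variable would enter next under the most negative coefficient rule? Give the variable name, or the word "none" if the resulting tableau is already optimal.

Pivot element 17/3. New z-row = old z-row − (-3/2)·(row 2/(17/3)).
Updated z-row coefficients: x1: 0, x2: 0, x3: -60/17, s1: 0, s2: 9/34, s3: 0, s4: 0, s5: 7/17.
The most negative is -60/17 in column x3, so x3 would enter next.

x3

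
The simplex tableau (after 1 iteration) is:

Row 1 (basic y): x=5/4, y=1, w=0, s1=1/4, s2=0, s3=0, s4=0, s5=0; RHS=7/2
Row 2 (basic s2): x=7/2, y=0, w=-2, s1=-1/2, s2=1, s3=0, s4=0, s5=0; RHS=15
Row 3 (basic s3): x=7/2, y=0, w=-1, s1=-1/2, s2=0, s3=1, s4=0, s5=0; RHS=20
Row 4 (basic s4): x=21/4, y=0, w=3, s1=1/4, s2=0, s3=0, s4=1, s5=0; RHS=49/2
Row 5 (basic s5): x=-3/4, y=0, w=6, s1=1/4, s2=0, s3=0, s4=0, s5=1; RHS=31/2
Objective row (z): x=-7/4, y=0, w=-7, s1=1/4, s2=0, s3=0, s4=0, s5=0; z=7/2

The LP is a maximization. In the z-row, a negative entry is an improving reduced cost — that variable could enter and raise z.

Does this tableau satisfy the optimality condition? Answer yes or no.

Column x has objective-row coefficient -7/4, which is negative; an improving pivot exists, so not yet optimal.

no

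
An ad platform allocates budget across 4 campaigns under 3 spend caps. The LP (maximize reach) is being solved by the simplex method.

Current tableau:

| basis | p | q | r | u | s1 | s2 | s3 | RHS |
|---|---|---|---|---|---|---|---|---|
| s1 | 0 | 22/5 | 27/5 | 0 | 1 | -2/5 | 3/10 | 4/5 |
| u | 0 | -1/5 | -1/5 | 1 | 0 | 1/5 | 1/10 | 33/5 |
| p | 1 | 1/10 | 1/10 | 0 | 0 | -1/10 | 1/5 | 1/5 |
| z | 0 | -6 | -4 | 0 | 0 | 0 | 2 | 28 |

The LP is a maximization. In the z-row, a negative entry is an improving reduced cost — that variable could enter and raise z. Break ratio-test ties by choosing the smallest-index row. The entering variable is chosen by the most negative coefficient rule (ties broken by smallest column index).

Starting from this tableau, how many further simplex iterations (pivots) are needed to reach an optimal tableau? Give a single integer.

2

pivot: q in, s1 out → z = 320/11
pivot: s2 in, u out → z = 49
No improving column remains; optimal.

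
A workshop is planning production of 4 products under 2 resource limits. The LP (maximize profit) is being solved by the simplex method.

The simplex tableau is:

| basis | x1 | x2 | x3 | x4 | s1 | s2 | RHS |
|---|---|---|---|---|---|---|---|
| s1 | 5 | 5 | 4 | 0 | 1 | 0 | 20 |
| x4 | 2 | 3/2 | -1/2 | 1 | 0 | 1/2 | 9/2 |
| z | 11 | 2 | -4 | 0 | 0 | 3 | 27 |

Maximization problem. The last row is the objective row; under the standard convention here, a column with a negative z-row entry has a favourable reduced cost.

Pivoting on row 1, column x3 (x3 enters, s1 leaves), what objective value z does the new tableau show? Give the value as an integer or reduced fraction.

47

Minimum ratio for x3: 20/4 = 5.
z changes by −(z-row coeff of x3)·ratio = −(-4)·5 = 20.
New z = 27 + 20 = 47.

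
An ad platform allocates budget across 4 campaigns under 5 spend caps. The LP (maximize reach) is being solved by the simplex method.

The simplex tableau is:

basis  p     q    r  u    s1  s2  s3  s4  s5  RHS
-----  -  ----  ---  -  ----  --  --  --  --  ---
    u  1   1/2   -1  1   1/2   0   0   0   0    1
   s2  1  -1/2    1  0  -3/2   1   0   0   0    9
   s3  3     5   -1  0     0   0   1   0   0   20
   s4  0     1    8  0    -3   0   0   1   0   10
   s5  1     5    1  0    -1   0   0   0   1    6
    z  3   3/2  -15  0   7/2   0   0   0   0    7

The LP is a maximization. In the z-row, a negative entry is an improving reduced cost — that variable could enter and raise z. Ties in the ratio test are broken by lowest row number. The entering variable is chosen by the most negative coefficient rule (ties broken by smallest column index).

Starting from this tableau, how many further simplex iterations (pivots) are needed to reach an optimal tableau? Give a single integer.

2

pivot: r in, s4 out → z = 103/4
pivot: s1 in, u out → z = 64
No improving column remains; optimal.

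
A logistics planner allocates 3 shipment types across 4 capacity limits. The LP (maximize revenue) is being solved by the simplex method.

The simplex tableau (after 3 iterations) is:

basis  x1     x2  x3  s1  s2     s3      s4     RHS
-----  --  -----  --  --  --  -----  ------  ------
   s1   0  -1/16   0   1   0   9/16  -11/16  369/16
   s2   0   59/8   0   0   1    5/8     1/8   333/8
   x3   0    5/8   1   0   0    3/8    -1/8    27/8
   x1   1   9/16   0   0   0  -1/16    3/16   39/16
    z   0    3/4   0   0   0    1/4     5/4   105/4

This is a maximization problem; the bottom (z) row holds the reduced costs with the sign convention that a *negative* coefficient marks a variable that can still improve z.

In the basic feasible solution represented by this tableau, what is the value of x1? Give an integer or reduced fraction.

x1 is basic (row 4); its value is the RHS of that row: 39/16.

39/16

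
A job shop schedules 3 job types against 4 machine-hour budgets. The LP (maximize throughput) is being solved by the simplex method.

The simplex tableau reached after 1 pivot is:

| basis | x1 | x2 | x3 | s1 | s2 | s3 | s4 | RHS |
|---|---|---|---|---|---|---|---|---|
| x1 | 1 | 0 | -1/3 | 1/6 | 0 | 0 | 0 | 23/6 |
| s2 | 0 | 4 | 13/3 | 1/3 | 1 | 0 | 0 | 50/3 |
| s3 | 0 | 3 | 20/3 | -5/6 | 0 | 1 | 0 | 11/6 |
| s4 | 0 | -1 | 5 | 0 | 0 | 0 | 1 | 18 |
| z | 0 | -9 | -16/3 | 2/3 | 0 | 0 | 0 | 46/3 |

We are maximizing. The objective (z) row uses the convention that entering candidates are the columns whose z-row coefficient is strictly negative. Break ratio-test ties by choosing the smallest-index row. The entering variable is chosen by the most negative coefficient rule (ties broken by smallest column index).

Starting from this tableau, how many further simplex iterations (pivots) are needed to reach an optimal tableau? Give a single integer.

pivot: x2 in, s3 out → z = 125/6
pivot: s1 in, s2 out → z = 1011/26
No improving column remains; optimal.

2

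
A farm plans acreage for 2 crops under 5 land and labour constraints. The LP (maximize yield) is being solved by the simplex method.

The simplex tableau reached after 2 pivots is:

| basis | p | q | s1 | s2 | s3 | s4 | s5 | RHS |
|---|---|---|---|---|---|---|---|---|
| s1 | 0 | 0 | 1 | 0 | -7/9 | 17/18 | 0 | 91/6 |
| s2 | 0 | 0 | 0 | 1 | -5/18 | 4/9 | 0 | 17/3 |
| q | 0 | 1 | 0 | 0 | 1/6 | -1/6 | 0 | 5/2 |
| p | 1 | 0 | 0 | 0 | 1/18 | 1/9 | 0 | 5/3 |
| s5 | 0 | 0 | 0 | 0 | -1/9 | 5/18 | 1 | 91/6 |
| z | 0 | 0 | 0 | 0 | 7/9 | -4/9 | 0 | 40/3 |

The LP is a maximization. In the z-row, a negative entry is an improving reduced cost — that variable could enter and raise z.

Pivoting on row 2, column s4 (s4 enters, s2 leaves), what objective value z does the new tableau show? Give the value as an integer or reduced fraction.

Minimum ratio for s4: (17/3)/(4/9) = 51/4.
z changes by −(z-row coeff of s4)·ratio = −(-4/9)·(51/4) = 17/3.
New z = 40/3 + (17/3) = 19.

19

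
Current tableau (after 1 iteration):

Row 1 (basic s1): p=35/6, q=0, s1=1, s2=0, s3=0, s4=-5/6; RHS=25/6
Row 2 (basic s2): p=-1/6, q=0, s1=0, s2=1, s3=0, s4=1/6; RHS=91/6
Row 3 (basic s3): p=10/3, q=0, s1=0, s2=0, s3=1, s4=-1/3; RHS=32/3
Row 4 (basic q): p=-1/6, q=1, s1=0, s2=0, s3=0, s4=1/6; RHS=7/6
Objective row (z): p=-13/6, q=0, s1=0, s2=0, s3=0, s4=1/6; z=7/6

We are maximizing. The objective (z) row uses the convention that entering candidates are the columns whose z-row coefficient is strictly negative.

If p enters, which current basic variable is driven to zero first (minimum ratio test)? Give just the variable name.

Ratios: row 1 (s1): (25/6)/(35/6) = 5/7; row 2 (s2): entry -1/6 ≤ 0, skip; row 3 (s3): (32/3)/(10/3) = 16/5; row 4 (q): entry -1/6 ≤ 0, skip.
Minimum ratio 5/7 is in the s1 row, so s1 leaves.

s1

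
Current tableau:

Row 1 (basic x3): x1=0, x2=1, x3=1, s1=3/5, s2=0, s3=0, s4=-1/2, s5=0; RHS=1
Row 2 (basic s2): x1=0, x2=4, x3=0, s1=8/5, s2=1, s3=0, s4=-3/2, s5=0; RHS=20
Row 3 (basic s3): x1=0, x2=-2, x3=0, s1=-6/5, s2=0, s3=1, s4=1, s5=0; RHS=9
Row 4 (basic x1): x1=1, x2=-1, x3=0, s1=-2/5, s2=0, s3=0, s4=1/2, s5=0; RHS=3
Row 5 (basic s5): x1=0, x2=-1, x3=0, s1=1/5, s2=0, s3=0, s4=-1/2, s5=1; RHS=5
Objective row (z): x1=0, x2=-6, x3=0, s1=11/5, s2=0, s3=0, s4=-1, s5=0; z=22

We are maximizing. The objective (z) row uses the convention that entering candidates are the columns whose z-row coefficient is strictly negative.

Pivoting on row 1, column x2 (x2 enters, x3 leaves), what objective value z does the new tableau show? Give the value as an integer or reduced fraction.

Minimum ratio for x2: 1/1 = 1.
z changes by −(z-row coeff of x2)·ratio = −(-6)·1 = 6.
New z = 22 + 6 = 28.

28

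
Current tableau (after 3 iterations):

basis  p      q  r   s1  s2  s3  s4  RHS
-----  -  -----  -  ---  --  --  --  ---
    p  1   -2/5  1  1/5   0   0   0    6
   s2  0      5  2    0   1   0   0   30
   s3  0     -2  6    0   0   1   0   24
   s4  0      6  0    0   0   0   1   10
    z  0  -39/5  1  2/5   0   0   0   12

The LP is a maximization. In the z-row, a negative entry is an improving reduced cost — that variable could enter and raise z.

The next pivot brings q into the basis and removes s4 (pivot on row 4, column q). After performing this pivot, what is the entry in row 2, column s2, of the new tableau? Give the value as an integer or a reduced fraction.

Pivot element is row 4, column q: 6.
Normalize row 4: new (row 4, s2) = 0/6 = 0.
row 2 ← row 2 − 5·(new row 4): 1 − 5·0 = 1.

1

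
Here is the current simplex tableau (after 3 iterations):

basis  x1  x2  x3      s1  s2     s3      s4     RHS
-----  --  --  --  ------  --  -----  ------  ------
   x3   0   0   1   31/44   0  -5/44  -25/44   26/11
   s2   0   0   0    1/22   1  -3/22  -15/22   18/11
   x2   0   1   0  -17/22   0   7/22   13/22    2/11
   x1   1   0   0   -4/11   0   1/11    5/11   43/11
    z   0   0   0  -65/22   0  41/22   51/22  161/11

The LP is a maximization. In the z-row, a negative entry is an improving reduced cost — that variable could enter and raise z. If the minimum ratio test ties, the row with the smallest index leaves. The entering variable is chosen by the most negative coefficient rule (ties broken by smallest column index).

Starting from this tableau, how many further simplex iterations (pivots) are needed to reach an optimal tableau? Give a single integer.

pivot: s1 in, x3 out → z = 761/31
pivot: s4 in, x1 out → z = 133/5
No improving column remains; optimal.

2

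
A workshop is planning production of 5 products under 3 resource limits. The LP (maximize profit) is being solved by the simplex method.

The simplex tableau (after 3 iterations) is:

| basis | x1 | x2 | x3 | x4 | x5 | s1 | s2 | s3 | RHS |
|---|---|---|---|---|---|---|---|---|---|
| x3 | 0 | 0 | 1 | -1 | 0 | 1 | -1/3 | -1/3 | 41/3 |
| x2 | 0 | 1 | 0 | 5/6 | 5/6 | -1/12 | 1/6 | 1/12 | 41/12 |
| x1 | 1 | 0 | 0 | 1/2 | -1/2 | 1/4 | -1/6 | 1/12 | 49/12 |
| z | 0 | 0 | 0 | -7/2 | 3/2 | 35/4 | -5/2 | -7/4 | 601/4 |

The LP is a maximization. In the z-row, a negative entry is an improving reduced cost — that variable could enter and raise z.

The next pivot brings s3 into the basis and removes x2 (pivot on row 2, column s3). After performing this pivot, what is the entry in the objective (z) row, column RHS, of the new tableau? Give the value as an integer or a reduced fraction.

222

Pivot element is row 2, column s3: 1/12.
Normalize row 2: new (row 2, RHS) = (41/12)/(1/12) = 41.
z-row ← z-row − (-7/4)·(new row 2): 601/4 − (-7/4)·41 = 222.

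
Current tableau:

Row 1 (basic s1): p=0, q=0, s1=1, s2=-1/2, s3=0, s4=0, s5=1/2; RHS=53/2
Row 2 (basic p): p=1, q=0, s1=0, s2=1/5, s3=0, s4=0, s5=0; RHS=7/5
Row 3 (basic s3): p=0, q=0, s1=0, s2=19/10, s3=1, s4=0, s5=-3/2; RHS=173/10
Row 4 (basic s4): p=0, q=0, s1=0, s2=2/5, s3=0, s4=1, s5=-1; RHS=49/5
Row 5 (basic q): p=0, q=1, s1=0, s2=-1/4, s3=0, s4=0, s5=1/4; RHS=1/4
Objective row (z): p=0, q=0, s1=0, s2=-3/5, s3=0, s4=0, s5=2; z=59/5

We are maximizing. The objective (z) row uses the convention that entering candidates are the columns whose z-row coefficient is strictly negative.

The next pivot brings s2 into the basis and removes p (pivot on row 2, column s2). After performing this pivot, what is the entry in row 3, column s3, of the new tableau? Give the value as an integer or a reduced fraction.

1

Pivot element is row 2, column s2: 1/5.
Normalize row 2: new (row 2, s3) = 0/(1/5) = 0.
row 3 ← row 3 − (19/10)·(new row 2): 1 − (19/10)·0 = 1.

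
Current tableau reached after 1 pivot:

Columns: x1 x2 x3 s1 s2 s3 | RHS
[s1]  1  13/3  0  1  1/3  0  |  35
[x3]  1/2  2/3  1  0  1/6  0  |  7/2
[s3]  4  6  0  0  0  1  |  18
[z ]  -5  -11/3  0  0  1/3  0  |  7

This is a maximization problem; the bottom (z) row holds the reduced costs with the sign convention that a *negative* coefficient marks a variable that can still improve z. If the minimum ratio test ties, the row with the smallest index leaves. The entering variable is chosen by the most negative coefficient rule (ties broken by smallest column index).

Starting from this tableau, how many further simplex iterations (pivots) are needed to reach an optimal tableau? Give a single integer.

1

pivot: x1 in, s3 out → z = 59/2
No improving column remains; optimal.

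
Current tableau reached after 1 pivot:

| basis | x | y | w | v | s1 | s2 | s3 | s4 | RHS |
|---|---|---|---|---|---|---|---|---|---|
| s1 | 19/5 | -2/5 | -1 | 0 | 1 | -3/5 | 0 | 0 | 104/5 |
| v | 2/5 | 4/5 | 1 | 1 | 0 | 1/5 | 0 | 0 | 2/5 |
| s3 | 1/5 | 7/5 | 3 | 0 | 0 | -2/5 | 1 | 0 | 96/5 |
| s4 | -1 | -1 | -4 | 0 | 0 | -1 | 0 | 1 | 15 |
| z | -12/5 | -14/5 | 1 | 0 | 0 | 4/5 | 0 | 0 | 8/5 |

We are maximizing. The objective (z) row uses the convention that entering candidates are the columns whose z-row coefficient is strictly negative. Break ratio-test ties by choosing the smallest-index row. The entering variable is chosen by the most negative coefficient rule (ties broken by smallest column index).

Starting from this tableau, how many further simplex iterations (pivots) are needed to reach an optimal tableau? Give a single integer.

2

pivot: y in, v out → z = 3
pivot: x in, y out → z = 4
No improving column remains; optimal.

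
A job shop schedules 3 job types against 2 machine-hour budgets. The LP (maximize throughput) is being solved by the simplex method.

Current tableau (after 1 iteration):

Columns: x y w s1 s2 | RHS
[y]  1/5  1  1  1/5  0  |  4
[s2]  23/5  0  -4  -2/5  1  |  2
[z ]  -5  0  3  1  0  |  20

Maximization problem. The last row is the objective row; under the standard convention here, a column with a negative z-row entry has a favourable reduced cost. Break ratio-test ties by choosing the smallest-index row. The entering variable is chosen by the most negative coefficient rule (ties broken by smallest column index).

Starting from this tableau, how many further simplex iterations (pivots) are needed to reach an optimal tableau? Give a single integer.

pivot: x in, s2 out → z = 510/23
pivot: w in, y out → z = 80/3
No improving column remains; optimal.

2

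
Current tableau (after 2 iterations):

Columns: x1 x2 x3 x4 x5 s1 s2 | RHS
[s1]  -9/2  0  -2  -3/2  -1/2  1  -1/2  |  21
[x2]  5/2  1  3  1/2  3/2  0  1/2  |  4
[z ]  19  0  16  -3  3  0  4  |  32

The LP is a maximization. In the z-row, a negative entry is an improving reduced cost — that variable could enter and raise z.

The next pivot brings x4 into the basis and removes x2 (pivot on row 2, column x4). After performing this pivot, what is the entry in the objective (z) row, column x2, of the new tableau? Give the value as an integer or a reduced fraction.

Pivot element is row 2, column x4: 1/2.
Normalize row 2: new (row 2, x2) = 1/(1/2) = 2.
z-row ← z-row − (-3)·(new row 2): 0 − (-3)·2 = 6.

6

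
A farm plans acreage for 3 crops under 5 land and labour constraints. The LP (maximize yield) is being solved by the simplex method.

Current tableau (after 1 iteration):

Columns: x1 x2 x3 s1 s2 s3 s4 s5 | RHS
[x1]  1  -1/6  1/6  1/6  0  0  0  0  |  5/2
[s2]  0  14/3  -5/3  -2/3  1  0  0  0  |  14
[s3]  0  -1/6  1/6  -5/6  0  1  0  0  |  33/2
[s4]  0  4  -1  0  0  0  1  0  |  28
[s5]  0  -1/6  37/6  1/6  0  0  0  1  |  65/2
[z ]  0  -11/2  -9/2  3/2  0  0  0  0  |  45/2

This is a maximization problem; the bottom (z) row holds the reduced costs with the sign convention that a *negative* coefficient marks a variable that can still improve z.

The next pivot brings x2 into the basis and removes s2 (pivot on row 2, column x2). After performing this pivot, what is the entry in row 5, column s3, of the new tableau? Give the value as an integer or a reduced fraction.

Pivot element is row 2, column x2: 14/3.
Normalize row 2: new (row 2, s3) = 0/(14/3) = 0.
row 5 ← row 5 − (-1/6)·(new row 2): 0 − (-1/6)·0 = 0.

0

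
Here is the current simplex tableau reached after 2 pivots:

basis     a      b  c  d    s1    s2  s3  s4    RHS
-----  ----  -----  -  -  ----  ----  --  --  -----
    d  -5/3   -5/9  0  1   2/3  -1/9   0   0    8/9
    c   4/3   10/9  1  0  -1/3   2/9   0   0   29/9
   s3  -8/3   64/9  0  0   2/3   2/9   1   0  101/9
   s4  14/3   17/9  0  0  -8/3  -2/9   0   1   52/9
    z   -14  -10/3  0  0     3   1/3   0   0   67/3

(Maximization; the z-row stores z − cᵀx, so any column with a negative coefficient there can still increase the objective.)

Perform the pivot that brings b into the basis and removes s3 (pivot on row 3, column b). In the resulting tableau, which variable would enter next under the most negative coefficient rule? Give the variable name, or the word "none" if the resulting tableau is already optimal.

a

Pivot element 64/9. New z-row = old z-row − (-10/3)·(row 3/(64/9)).
Updated z-row coefficients: a: -61/4, b: 0, c: 0, d: 0, s1: 53/16, s2: 7/16, s3: 15/32, s4: 0.
The most negative is -61/4 in column a, so a would enter next.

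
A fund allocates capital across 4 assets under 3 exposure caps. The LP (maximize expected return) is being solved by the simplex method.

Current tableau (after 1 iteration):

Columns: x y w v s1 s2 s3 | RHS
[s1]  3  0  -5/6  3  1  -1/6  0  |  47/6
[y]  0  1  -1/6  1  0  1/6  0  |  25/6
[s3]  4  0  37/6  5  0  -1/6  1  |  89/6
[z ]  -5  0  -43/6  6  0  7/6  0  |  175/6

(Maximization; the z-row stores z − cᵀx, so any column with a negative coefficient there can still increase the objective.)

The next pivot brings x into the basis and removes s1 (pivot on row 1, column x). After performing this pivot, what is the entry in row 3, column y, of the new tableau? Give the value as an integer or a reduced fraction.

Pivot element is row 1, column x: 3.
Normalize row 1: new (row 1, y) = 0/3 = 0.
row 3 ← row 3 − 4·(new row 1): 0 − 4·0 = 0.

0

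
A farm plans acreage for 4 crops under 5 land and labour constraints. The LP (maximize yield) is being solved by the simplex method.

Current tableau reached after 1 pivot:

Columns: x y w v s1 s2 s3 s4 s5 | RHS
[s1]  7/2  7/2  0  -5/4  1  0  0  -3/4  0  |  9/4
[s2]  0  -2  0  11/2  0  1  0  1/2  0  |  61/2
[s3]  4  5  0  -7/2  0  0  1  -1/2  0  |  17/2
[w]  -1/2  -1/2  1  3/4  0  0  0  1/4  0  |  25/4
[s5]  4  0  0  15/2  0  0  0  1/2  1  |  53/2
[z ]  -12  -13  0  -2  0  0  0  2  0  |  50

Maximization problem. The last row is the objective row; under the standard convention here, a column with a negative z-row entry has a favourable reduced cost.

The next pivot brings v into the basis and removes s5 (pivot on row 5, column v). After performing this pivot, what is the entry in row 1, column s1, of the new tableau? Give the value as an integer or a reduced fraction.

1

Pivot element is row 5, column v: 15/2.
Normalize row 5: new (row 5, s1) = 0/(15/2) = 0.
row 1 ← row 1 − (-5/4)·(new row 5): 1 − (-5/4)·0 = 1.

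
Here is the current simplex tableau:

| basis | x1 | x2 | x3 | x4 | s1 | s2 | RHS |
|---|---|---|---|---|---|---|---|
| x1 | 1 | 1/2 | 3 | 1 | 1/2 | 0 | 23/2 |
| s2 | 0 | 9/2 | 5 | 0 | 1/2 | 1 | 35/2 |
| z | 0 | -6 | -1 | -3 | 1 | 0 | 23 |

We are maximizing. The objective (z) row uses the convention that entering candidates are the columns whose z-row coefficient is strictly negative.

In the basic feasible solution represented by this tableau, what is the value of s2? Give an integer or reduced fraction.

35/2

s2 is basic (row 2); its value is the RHS of that row: 35/2.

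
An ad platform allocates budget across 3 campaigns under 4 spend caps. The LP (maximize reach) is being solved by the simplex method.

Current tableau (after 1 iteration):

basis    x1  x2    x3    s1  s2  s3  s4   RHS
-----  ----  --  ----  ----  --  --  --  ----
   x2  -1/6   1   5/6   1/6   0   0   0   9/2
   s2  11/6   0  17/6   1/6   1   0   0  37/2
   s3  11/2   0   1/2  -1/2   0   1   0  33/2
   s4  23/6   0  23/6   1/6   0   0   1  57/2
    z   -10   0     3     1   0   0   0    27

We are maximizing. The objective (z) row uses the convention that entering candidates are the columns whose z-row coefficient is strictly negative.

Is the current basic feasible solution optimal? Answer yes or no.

no

Column x1 has objective-row coefficient -10, which is negative; an improving pivot exists, so not yet optimal.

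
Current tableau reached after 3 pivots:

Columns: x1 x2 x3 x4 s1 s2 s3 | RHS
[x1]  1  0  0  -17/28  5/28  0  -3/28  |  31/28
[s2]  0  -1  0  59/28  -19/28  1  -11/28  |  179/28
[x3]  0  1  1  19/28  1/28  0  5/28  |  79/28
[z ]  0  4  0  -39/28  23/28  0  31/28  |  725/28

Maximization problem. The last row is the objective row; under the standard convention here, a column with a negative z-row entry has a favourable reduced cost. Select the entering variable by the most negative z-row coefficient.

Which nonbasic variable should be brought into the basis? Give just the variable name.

x4

Objective-row coefficients: x1: 0, x2: 4, x3: 0, x4: -39/28, s1: 23/28, s2: 0, s3: 31/28.
The most negative is -39/28 in column x4, so x4 enters.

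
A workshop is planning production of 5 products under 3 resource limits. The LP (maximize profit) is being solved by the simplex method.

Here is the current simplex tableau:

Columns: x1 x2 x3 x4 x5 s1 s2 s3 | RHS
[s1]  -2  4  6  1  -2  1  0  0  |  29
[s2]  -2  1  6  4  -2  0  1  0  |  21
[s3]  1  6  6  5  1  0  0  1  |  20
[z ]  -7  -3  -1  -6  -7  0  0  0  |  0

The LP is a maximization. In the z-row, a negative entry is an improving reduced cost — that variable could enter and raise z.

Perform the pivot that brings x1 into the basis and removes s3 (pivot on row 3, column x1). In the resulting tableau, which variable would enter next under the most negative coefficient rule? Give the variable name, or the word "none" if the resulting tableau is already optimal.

none

Pivot element 1. New z-row = old z-row − (-7)·(row 3/1).
Updated z-row coefficients: x1: 0, x2: 39, x3: 41, x4: 29, x5: 0, s1: 0, s2: 0, s3: 7.
No coefficient is strictly negative; the tableau after this pivot is optimal.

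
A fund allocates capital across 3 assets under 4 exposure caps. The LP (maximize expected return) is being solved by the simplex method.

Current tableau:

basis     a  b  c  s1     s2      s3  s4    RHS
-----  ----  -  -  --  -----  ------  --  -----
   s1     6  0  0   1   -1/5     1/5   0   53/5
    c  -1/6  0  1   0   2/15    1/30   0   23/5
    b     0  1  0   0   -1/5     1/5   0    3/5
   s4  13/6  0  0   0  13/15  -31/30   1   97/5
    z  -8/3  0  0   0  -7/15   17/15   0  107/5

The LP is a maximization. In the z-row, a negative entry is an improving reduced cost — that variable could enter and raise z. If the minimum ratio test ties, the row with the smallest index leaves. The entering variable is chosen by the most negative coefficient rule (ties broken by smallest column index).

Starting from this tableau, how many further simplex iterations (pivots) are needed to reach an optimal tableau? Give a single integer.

2

pivot: a in, s1 out → z = 235/9
pivot: s2 in, s4 out → z = 5970/169
No improving column remains; optimal.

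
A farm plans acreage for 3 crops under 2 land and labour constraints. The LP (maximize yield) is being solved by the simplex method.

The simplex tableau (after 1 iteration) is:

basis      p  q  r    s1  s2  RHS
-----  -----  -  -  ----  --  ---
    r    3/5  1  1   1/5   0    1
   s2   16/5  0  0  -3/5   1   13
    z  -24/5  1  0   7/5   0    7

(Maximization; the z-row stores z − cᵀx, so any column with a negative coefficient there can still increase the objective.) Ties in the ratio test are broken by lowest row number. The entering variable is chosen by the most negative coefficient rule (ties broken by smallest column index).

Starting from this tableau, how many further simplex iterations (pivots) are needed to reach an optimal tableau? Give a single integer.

pivot: p in, r out → z = 15
No improving column remains; optimal.

1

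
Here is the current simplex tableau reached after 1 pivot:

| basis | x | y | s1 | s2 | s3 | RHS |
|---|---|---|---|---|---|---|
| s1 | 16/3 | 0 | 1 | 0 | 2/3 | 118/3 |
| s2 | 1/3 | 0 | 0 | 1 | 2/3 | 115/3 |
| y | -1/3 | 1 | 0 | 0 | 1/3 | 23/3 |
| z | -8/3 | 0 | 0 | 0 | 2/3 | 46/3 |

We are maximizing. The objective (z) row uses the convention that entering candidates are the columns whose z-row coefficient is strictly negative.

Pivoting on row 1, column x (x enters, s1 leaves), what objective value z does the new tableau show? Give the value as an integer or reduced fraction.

35

Minimum ratio for x: (118/3)/(16/3) = 59/8.
z changes by −(z-row coeff of x)·ratio = −(-8/3)·(59/8) = 59/3.
New z = 46/3 + (59/3) = 35.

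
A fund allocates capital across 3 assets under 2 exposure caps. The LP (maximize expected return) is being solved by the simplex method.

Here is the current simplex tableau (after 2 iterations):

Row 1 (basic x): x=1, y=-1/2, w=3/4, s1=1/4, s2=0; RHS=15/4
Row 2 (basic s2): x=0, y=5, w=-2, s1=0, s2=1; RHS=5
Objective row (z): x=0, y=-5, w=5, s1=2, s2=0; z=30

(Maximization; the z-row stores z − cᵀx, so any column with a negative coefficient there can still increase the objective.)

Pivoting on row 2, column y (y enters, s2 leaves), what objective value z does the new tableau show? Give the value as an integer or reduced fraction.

Minimum ratio for y: 5/5 = 1.
z changes by −(z-row coeff of y)·ratio = −(-5)·1 = 5.
New z = 30 + 5 = 35.

35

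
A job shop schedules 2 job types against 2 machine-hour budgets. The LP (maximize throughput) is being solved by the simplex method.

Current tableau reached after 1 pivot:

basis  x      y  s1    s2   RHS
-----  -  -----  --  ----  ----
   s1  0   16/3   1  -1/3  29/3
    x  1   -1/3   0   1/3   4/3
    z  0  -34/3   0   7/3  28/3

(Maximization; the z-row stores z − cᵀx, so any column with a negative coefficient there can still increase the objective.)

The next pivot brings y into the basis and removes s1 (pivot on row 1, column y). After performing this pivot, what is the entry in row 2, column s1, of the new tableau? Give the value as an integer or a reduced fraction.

Pivot element is row 1, column y: 16/3.
Normalize row 1: new (row 1, s1) = 1/(16/3) = 3/16.
row 2 ← row 2 − (-1/3)·(new row 1): 0 − (-1/3)·(3/16) = 1/16.

1/16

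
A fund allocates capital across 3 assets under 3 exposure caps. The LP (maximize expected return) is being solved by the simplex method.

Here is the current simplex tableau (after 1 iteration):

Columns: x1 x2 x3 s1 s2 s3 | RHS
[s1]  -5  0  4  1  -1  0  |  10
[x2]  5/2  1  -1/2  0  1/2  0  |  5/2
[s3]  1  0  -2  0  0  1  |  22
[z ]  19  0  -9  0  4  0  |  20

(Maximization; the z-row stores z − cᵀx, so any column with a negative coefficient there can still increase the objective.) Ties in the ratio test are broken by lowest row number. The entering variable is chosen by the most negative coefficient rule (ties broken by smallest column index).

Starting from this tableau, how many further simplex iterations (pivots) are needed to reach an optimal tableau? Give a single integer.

pivot: x3 in, s1 out → z = 85/2
No improving column remains; optimal.

1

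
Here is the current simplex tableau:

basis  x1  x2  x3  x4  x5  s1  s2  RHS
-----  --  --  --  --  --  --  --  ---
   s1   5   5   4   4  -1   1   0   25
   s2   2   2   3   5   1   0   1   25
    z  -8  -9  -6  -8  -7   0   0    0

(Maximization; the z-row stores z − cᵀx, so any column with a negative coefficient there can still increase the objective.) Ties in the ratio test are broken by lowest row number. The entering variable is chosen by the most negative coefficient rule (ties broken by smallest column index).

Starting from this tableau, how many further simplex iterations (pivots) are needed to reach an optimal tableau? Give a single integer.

3

pivot: x2 in, s1 out → z = 45
pivot: x5 in, s2 out → z = 975/7
pivot: s1 in, x2 out → z = 175
No improving column remains; optimal.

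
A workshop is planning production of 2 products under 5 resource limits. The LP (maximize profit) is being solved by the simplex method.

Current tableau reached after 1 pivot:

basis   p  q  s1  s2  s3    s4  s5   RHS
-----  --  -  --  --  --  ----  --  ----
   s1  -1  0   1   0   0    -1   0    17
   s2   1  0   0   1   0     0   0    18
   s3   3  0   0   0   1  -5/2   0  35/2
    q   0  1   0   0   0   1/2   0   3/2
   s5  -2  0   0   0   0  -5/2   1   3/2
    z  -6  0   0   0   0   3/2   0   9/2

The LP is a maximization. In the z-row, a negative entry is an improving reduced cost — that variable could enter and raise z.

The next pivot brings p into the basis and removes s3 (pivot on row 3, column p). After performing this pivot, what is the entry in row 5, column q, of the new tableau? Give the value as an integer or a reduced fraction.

Pivot element is row 3, column p: 3.
Normalize row 3: new (row 3, q) = 0/3 = 0.
row 5 ← row 5 − (-2)·(new row 3): 0 − (-2)·0 = 0.

0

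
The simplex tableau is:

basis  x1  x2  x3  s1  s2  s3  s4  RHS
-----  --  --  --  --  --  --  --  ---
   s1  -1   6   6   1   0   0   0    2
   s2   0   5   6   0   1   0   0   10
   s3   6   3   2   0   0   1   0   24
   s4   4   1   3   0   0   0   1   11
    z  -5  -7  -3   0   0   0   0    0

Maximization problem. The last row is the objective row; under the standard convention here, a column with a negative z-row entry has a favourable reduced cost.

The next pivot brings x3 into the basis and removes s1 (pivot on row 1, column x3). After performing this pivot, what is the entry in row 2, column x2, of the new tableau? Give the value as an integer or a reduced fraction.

Pivot element is row 1, column x3: 6.
Normalize row 1: new (row 1, x2) = 6/6 = 1.
row 2 ← row 2 − 6·(new row 1): 5 − 6·1 = -1.

-1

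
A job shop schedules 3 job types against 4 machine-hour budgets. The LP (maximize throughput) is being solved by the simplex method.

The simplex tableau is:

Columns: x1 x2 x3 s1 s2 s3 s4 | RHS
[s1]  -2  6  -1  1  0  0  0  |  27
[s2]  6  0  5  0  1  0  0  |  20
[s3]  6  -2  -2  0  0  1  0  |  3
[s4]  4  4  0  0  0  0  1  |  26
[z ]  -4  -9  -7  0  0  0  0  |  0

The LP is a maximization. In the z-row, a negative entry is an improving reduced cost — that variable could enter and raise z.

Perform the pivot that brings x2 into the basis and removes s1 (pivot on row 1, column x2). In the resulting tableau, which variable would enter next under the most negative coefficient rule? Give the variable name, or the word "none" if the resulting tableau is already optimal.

x3

Pivot element 6. New z-row = old z-row − (-9)·(row 1/6).
Updated z-row coefficients: x1: -7, x2: 0, x3: -17/2, s1: 3/2, s2: 0, s3: 0, s4: 0.
The most negative is -17/2 in column x3, so x3 would enter next.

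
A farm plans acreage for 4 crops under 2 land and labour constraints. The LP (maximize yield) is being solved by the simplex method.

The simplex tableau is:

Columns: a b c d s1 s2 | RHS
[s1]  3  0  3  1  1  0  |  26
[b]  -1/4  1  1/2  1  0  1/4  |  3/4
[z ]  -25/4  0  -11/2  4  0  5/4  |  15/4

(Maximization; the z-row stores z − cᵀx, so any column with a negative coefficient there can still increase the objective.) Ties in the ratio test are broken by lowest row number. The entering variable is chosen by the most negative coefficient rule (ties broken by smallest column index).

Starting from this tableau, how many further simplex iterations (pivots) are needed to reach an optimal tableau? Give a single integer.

pivot: a in, s1 out → z = 695/12
No improving column remains; optimal.

1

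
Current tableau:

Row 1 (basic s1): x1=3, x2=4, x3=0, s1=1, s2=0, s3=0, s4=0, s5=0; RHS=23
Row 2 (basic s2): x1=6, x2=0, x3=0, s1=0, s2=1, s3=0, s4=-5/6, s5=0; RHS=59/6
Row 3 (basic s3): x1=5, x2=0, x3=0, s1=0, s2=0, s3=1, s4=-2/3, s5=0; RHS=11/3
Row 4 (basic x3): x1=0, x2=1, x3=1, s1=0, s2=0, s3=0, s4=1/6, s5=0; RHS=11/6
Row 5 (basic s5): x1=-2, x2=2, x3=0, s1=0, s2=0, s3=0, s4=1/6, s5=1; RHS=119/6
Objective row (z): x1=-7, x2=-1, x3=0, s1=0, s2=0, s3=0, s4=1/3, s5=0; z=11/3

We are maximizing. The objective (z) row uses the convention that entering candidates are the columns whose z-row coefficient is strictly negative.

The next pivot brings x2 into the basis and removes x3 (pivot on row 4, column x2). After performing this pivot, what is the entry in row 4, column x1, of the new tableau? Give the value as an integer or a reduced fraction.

Pivot element is row 4, column x2: 1.
Normalize row 4: new (row 4, x1) = 0/1 = 0.
Row 4 is the pivot row, so the entry is 0.

0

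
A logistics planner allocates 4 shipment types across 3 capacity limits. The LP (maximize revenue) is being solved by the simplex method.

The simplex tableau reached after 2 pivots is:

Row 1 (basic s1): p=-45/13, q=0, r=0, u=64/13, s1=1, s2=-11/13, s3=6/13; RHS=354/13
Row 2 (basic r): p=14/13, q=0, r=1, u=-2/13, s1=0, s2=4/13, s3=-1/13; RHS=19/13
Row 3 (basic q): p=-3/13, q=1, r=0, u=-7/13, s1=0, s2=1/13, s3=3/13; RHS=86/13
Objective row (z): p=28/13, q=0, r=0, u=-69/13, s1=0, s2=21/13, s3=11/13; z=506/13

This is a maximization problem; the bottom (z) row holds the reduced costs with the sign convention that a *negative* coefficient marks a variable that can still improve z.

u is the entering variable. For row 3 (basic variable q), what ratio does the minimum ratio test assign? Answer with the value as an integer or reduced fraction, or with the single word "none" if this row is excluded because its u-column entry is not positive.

none

The u entry in row 3 is -7/13 ≤ 0, so this row gives no ratio.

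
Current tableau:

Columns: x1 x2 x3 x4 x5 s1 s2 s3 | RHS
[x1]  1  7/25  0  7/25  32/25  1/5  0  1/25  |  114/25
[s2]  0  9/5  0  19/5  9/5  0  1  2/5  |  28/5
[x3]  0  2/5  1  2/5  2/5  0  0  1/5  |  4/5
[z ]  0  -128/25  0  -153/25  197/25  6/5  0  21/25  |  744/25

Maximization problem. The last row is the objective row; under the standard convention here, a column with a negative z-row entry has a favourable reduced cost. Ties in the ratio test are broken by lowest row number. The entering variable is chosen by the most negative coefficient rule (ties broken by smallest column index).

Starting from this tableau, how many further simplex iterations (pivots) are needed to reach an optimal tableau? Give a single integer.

2

pivot: x4 in, s2 out → z = 3684/95
pivot: x2 in, x3 out → z = 41
No improving column remains; optimal.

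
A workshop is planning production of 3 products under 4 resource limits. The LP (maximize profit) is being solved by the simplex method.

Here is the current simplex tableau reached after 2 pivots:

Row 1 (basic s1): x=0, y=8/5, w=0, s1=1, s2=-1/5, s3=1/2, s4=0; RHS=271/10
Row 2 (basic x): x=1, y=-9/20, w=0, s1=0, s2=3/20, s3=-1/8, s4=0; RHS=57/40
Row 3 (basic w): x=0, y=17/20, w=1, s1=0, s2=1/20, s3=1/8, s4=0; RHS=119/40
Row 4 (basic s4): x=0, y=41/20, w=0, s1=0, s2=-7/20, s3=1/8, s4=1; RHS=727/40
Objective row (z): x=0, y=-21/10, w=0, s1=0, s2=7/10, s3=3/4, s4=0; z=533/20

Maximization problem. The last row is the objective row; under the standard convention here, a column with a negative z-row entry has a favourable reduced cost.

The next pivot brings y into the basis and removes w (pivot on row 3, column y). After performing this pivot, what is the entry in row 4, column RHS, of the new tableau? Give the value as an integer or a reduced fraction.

Pivot element is row 3, column y: 17/20.
Normalize row 3: new (row 3, RHS) = (119/40)/(17/20) = 7/2.
row 4 ← row 4 − (41/20)·(new row 3): 727/40 − (41/20)·(7/2) = 11.

11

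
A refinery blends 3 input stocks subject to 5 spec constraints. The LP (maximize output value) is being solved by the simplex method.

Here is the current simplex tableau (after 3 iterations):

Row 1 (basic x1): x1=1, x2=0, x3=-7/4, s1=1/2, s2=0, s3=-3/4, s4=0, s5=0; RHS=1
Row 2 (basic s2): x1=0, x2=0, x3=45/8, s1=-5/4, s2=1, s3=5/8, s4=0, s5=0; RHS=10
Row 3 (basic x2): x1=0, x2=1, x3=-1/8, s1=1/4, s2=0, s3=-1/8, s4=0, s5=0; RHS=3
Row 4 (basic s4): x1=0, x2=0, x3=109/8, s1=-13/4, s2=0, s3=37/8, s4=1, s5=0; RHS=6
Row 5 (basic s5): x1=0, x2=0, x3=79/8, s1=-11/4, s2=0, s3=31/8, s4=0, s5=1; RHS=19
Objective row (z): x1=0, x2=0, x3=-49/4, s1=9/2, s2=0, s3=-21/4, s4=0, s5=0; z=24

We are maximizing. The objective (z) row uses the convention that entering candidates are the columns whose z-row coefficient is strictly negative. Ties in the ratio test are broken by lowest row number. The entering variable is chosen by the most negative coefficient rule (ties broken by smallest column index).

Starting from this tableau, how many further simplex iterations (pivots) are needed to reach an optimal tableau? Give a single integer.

pivot: x3 in, s4 out → z = 3204/109
pivot: s3 in, x3 out → z = 1140/37
No improving column remains; optimal.

2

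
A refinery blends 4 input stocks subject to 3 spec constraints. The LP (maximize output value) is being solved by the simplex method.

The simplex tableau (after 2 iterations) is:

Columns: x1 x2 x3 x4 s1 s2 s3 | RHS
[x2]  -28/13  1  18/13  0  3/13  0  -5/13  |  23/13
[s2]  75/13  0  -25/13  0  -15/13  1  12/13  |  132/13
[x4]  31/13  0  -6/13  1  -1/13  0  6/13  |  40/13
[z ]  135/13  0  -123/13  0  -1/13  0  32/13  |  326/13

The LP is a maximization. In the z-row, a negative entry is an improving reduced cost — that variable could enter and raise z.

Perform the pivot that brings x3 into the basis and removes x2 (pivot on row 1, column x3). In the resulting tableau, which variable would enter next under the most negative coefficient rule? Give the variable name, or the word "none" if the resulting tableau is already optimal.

Pivot element 18/13. New z-row = old z-row − (-123/13)·(row 1/(18/13)).
Updated z-row coefficients: x1: -13/3, x2: 41/6, x3: 0, x4: 0, s1: 3/2, s2: 0, s3: -1/6.
The most negative is -13/3 in column x1, so x1 would enter next.

x1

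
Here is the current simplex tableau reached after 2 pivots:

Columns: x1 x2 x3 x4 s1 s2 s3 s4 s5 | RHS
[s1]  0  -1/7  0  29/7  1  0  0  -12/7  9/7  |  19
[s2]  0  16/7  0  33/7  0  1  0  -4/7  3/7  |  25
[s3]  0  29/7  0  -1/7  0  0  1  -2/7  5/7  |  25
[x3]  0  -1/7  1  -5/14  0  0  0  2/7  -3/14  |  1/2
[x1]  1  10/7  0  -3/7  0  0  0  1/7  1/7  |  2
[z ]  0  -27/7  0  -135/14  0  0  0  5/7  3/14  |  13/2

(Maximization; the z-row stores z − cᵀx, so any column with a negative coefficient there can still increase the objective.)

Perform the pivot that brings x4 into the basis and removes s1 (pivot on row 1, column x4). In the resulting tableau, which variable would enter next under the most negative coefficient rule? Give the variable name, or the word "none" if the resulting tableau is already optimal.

x2

Pivot element 29/7. New z-row = old z-row − (-135/14)·(row 1/(29/7)).
Updated z-row coefficients: x1: 0, x2: -243/58, x3: 0, x4: 0, s1: 135/58, s2: 0, s3: 0, s4: -95/29, s5: 93/29.
The most negative is -243/58 in column x2, so x2 would enter next.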